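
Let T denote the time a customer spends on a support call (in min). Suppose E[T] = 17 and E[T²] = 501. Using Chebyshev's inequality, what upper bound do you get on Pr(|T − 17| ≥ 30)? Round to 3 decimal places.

0.236

Var(T) = E[T²] − (E[T])² = 501 − 289 = 212.
Chebyshev's inequality: Pr(|T − μ| ≥ t) ≤ Var(T)/t² = 212/900 = 0.2356.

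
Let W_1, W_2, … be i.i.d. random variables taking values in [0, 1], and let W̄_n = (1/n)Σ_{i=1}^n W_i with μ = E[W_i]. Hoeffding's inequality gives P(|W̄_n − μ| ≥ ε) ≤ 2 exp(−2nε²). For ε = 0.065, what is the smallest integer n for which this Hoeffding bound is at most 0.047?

Require 2·exp(−2nε²) ≤ 0.047, i.e. 2nε² ≥ ln(2/0.047) = 3.750755.
So n ≥ 3.750755 / (2·0.065²) = 443.876.
The smallest integer n is 444.

444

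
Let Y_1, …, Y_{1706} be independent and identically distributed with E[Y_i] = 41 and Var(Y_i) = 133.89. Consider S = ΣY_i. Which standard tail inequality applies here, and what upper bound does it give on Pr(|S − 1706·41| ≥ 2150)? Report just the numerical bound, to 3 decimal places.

With mean and variance of each term known, Chebyshev's inequality bounds the deviation of the sum (or sample mean).
Var(S) = n·Var(Y_i) = 1706·133.89 = 228416.34.
Chebyshev: Pr(|S − 1706·41| ≥ 2150) ≤ Var(S)/2150² = 228416.34/4622500 = 0.0494.

0.049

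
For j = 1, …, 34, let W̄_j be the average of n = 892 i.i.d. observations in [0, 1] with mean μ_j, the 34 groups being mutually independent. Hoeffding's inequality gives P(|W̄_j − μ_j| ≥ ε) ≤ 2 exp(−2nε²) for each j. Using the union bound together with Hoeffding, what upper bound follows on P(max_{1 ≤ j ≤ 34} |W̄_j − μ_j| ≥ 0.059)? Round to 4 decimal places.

Per-experiment Hoeffding bound: 2·exp(−2·892·0.059²) = 2·exp(−6.21010) = 0.0040181.
Union bound over 34 events: 34·0.0040181 = 0.13661.

0.1366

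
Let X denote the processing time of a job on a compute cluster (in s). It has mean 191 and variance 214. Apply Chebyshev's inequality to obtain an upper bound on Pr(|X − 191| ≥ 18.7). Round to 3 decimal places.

Chebyshev: Pr(|X − μ| ≥ t) ≤ Var(X)/t².
Bound = 214 / 349.69 = 0.6120.

0.612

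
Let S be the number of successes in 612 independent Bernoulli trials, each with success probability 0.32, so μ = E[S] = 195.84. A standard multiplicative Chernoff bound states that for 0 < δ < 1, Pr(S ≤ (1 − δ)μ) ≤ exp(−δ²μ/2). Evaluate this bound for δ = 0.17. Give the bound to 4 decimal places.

0.0590

Exponent = δ²μ/2 = 0.17²·195.84/2 = 2.8299.
Bound = exp(−2.8299) = 0.05902.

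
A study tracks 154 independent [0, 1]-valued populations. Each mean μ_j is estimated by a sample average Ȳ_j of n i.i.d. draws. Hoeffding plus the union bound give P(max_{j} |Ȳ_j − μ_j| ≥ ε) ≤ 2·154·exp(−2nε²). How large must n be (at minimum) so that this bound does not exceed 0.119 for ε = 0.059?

1129

Need 2·154·exp(−2nε²) ≤ 0.119, i.e. exp(−2nε²) ≤ 0.119/308.
So 2nε² ≥ ln(308/0.119) = 7.858732.
Hence n ≥ 7.858732/(2·0.059²) = 1128.804.
The smallest integer n is 1129.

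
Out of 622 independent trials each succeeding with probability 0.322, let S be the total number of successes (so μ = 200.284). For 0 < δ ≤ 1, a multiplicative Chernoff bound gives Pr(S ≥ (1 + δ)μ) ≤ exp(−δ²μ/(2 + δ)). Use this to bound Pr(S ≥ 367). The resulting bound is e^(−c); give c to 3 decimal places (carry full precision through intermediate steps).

48.995

Write 367 = (1 + δ)μ, so δ = 367/200.284 − 1 = 0.832398…
Then the exponent is δ²μ/(2 + δ) = (367 − μ)² / (μ·(2 + δ)) = 48.995256.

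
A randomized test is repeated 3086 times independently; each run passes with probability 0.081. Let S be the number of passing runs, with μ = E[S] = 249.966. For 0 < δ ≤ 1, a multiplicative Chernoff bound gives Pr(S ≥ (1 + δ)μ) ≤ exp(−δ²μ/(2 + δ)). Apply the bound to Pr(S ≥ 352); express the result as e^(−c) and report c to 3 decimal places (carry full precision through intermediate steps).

17.295

Write 352 = (1 + δ)μ, so δ = 352/249.966 − 1 = 0.4081915…
Then the exponent is δ²μ/(2 + δ) = (352 − μ)² / (μ·(2 + δ)) = 17.294892.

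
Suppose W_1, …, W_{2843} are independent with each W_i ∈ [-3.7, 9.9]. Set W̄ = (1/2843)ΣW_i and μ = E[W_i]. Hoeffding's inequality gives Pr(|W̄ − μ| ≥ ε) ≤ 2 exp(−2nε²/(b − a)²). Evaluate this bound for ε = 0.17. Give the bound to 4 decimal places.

0.8226

Exponent: 2nε²/(b − a)² = 2·2843·0.17² / 13.6² = 0.88844.
Bound = 2·exp(−0.88844) = 0.82260.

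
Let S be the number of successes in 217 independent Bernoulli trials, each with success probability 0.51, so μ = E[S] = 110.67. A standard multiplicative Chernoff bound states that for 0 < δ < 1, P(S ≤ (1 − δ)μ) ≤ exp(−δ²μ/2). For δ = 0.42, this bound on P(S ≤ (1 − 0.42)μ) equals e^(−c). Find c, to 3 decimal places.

c = δ²μ/2 = 0.42²·110.67/2 = 9.7611.

9.761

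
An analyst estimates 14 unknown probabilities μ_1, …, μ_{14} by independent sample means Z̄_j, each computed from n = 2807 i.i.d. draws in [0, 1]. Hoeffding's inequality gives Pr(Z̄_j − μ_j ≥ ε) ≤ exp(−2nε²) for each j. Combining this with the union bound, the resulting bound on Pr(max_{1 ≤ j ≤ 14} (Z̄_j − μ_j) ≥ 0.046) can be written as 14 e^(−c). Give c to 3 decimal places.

Union bound over the 14 events: Pr(max_{1 ≤ j ≤ 14} (Z̄_j − μ_j) ≥ 0.046) ≤ 14·exp(−2nε²) = 14 exp(−2·2807·0.046²).
So c = 2·2807·0.046² = 11.8792.

11.879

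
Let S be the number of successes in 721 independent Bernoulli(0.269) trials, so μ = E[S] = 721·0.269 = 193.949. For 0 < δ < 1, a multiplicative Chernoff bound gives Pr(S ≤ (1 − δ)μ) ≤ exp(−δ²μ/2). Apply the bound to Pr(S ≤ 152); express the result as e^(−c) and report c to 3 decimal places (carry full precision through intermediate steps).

Write 152 = (1 − δ)μ, so δ = 1 − 152/193.949 = 0.2162888…
Then the exponent is δ²μ/2 = (μ − 152)²/(2μ) = 4.536550.

4.537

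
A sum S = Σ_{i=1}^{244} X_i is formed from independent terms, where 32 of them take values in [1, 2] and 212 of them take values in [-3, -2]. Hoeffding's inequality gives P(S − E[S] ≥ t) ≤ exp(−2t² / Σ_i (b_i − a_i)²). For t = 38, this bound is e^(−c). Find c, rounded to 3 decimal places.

11.836

Σ(b_i − a_i)² = 32·1² + 212·1² = 244.
c = 2t² / 244 = 2·38² / 244 = 11.8361.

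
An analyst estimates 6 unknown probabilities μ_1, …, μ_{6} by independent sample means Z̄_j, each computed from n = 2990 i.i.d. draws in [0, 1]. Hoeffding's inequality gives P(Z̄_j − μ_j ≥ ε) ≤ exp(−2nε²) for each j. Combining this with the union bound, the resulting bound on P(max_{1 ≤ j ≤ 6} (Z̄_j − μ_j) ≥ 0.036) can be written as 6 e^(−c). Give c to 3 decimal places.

Union bound over the 6 events: P(max_{1 ≤ j ≤ 6} (Z̄_j − μ_j) ≥ 0.036) ≤ 6·exp(−2nε²) = 6 exp(−2·2990·0.036²).
So c = 2·2990·0.036² = 7.7501.

7.750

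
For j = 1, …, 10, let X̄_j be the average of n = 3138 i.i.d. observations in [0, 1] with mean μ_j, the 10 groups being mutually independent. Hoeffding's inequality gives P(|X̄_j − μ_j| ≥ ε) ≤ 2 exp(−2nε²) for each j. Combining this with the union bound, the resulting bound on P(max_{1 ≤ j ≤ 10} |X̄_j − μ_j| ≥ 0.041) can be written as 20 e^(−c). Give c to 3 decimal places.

Union bound over the 10 events: P(max_{1 ≤ j ≤ 10} |X̄_j − μ_j| ≥ 0.041) ≤ 10·2·exp(−2nε²) = 20 exp(−2·3138·0.041²).
So c = 2·3138·0.041² = 10.5500.

10.550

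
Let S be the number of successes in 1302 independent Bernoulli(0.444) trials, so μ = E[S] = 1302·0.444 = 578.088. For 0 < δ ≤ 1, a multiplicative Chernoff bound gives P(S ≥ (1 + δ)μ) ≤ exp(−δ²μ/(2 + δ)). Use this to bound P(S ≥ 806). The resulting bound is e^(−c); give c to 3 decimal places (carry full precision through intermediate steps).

Write 806 = (1 + δ)μ, so δ = 806/578.088 − 1 = 0.3942514…
Then the exponent is δ²μ/(2 + δ) = (806 − μ)² / (μ·(2 + δ)) = 37.529319.

37.529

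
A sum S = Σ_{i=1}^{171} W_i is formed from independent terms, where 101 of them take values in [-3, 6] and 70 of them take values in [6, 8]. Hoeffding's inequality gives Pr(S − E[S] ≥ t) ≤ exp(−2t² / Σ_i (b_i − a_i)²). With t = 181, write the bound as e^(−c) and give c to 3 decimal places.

7.744

Σ(b_i − a_i)² = 101·9² + 70·2² = 8461.
c = 2t² / 8461 = 2·181² / 8461 = 7.7440.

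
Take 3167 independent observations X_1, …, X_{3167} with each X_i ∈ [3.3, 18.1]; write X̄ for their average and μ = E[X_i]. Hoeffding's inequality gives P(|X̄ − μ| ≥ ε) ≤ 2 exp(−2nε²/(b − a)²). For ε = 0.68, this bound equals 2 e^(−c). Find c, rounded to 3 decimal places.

13.371

c = 2nε²/(b − a)² = 2·3167·0.68² / 14.8² = 13.3713.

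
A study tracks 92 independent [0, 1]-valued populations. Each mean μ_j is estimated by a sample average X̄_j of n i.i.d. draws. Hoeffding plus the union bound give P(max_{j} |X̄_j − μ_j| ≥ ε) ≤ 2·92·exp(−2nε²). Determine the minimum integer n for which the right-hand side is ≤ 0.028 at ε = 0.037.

3211

Need 2·92·exp(−2nε²) ≤ 0.028, i.e. exp(−2nε²) ≤ 0.028/184.
So 2nε² ≥ ln(184/0.028) = 8.790487.
Hence n ≥ 8.790487/(2·0.037²) = 3210.550.
The smallest integer n is 3211.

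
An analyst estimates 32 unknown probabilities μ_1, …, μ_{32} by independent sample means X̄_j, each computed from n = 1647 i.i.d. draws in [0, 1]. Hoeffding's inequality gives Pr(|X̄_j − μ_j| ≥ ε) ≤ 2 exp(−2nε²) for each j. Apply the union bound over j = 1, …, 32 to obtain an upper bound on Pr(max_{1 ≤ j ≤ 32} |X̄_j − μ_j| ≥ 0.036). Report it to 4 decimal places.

0.8957

Per-experiment Hoeffding bound: 2·exp(−2·1647·0.036²) = 2·exp(−4.26902) = 0.027991.
Union bound over 32 events: 32·0.027991 = 0.89571.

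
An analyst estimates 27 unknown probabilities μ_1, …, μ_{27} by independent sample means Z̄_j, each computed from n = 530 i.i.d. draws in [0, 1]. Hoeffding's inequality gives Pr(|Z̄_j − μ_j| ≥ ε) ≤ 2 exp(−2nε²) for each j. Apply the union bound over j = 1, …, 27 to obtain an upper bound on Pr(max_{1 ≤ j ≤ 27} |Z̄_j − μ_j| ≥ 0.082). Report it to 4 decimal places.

Per-experiment Hoeffding bound: 2·exp(−2·530·0.082²) = 2·exp(−7.12744) = 0.0016055.
Union bound over 27 events: 27·0.0016055 = 0.04335.

0.0433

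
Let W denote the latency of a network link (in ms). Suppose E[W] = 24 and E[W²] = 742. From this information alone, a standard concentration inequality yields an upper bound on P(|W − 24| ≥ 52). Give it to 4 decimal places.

The first two moments determine the variance, so Chebyshev's inequality is the sharpest standard bound available.
Var(W) = E[W²] − (E[W])² = 742 − 576 = 166.
Chebyshev's inequality: P(|W − μ| ≥ t) ≤ Var(W)/t² = 166/2704 = 0.0614.

0.0614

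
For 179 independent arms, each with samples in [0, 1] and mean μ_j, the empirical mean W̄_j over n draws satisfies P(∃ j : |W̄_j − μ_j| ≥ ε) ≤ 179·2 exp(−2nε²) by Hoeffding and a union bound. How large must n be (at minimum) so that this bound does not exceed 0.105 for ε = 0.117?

Need 2·179·exp(−2nε²) ≤ 0.105, i.e. exp(−2nε²) ≤ 0.105/358.
So 2nε² ≥ ln(358/0.105) = 8.134328.
Hence n ≥ 8.134328/(2·0.117²) = 297.112.
The smallest integer n is 298.

298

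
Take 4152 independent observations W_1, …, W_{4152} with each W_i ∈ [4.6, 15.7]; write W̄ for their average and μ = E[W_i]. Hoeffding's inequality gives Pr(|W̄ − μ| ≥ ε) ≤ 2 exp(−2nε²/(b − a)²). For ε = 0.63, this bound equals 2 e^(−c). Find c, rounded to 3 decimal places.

c = 2nε²/(b − a)² = 2·4152·0.63² / 11.1² = 26.7499.

26.750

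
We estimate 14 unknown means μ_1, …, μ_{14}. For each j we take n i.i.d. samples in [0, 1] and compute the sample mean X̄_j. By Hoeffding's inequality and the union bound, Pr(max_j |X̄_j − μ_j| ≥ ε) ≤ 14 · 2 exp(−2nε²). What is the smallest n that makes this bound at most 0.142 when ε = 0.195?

Need 2·14·exp(−2nε²) ≤ 0.142, i.e. exp(−2nε²) ≤ 0.142/28.
So 2nε² ≥ ln(28/0.142) = 5.284133.
Hence n ≥ 5.284133/(2·0.195²) = 69.482.
The smallest integer n is 70.

70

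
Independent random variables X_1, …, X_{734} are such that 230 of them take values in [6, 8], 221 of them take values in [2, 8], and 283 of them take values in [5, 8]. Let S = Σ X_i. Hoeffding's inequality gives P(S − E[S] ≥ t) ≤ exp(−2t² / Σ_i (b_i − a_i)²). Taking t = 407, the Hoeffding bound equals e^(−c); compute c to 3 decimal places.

Σ(b_i − a_i)² = 230·2² + 221·6² + 283·3² = 11423.
c = 2t² / 11423 = 2·407² / 11423 = 29.0027.

29.003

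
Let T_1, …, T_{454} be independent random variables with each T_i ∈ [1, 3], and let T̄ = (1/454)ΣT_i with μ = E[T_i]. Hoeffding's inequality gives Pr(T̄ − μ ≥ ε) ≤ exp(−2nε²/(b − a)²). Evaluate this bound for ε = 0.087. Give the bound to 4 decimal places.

Exponent: 2nε²/(b − a)² = 2·454·0.087² / 2² = 1.71816.
Bound = exp(−1.71816) = 0.17940.

0.1794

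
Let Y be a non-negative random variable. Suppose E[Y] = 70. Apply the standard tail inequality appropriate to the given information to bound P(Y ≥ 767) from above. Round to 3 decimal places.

0.091

Only the mean of a non-negative variable is known, so Markov's inequality is the applicable tail bound.
Markov's inequality: for a non-negative random variable, P(Y ≥ a) ≤ E[Y]/a.
Here E[Y] = 70 and a = 767, so the bound is 70/767 = 0.0913.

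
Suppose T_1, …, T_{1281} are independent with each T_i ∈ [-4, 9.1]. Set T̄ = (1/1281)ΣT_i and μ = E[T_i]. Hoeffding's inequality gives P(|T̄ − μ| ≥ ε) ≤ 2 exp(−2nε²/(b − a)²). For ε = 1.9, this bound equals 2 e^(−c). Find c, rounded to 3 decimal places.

53.894

c = 2nε²/(b − a)² = 2·1281·1.9² / 13.1² = 53.8944.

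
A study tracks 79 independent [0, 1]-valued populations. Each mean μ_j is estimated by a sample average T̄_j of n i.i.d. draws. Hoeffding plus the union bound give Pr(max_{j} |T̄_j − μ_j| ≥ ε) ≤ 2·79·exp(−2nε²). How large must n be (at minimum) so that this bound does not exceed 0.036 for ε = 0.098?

Need 2·79·exp(−2nε²) ≤ 0.036, i.e. exp(−2nε²) ≤ 0.036/158.
So 2nε² ≥ ln(158/0.036) = 8.386831.
Hence n ≥ 8.386831/(2·0.098²) = 436.632.
The smallest integer n is 437.

437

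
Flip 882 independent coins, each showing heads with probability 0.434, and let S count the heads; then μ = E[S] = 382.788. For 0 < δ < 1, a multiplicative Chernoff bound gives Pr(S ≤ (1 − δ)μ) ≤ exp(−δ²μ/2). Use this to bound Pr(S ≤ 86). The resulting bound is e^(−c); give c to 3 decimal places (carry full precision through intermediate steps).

Write 86 = (1 − δ)μ, so δ = 1 − 86/382.788 = 0.7753326…
Then the exponent is δ²μ/2 = (μ − 86)²/(2μ) = 115.054700.

115.055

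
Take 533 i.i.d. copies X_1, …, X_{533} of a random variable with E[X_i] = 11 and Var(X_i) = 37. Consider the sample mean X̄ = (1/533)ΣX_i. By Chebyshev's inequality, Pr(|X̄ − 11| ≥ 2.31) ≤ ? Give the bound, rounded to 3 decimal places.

Var(X̄) = Var(X_i)/n = 37/533 = 0.069418.
Chebyshev: Pr(|X̄ − 11| ≥ 2.31) ≤ Var(X̄)/(2.31)² = 37/(533·2.31²) = 0.0130.

0.013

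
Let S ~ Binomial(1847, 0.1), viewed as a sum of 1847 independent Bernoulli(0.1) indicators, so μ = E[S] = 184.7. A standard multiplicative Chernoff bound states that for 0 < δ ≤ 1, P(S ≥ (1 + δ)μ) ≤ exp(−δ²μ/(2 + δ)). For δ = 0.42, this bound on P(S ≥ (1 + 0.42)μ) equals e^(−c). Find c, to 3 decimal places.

13.463

c = δ²μ/(2 + δ) = 0.42²·184.7/(2 + 0.42) = 13.4633.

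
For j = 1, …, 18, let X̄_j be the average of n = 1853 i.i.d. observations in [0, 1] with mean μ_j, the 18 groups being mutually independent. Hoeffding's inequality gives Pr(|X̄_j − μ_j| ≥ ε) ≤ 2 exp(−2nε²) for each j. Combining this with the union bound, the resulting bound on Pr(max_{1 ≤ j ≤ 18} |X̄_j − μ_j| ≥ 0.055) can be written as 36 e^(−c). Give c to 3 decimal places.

Union bound over the 18 events: Pr(max_{1 ≤ j ≤ 18} |X̄_j − μ_j| ≥ 0.055) ≤ 18·2·exp(−2nε²) = 36 exp(−2·1853·0.055²).
So c = 2·1853·0.055² = 11.2106.

11.211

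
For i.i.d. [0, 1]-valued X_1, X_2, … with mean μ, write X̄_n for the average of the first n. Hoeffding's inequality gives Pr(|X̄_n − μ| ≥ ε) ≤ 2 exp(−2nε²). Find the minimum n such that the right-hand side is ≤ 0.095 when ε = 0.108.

Require 2·exp(−2nε²) ≤ 0.095, i.e. 2nε² ≥ ln(2/0.095) = 3.047026.
So n ≥ 3.047026 / (2·0.108²) = 130.617.
The smallest integer n is 131.

131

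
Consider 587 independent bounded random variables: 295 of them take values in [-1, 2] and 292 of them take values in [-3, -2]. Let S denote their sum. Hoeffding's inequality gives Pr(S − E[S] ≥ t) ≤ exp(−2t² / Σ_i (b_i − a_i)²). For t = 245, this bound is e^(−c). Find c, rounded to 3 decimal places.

40.736

Σ(b_i − a_i)² = 295·3² + 292·1² = 2947.
c = 2t² / 2947 = 2·245² / 2947 = 40.7363.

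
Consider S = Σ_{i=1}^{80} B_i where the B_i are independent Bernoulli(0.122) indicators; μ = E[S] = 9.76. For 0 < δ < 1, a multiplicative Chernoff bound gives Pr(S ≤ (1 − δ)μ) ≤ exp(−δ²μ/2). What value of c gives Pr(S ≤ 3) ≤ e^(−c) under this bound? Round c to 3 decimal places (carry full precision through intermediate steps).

2.341

Write 3 = (1 − δ)μ, so δ = 1 − 3/9.76 = 0.692623…
Then the exponent is δ²μ/2 = (μ − 3)²/(2μ) = 2.341066.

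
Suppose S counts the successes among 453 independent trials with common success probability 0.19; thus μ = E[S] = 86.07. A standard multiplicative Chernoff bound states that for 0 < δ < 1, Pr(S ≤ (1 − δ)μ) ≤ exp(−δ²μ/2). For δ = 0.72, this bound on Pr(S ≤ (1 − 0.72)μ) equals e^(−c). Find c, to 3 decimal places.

22.309

c = δ²μ/2 = 0.72²·86.07/2 = 22.3093.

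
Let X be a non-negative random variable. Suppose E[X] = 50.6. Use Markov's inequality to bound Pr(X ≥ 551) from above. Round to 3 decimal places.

Markov's inequality: for a non-negative random variable, Pr(X ≥ a) ≤ E[X]/a.
Here E[X] = 50.6 and a = 551, so the bound is 50.6/551 = 0.0918.

0.092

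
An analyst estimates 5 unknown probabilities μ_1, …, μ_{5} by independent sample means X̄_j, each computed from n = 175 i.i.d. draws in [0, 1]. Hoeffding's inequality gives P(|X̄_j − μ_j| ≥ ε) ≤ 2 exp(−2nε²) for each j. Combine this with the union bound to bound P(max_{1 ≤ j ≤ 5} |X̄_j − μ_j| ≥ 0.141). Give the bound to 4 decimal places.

Per-experiment Hoeffding bound: 2·exp(−2·175·0.141²) = 2·exp(−6.95835) = 0.0019013.
Union bound over 5 events: 5·0.0019013 = 0.00951.

0.0095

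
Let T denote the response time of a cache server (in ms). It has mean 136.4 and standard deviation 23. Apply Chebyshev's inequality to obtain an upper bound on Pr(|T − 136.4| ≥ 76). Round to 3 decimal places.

Chebyshev: Pr(|T − μ| ≥ t) ≤ Var(T)/t².
Var(T) = σ² = 23² = 529.
Bound = 529 / 5776 = 0.0916.

0.092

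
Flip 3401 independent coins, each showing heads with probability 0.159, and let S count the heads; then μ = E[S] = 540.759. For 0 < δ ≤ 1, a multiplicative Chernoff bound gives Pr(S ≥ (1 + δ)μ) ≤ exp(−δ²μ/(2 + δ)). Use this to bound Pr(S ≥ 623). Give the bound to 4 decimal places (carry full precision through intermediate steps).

0.0030

Write 623 = (1 + δ)μ, so δ = 623/540.759 − 1 = 0.1520844…
Then the exponent is δ²μ/(2 + δ) = (623 − μ)² / (μ·(2 + δ)) = 5.811841.
Bound = exp(−5.811841) = 0.00299.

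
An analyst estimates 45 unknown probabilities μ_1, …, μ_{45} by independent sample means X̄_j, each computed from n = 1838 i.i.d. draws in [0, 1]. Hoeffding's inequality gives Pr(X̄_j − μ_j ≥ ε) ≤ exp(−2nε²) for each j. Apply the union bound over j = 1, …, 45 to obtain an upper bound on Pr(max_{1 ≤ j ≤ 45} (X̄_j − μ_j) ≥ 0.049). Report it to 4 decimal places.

0.0066

Per-experiment Hoeffding bound: exp(−2·1838·0.049²) = exp(−8.82608) = 0.00014685.
Union bound over 45 events: 45·0.00014685 = 0.00661.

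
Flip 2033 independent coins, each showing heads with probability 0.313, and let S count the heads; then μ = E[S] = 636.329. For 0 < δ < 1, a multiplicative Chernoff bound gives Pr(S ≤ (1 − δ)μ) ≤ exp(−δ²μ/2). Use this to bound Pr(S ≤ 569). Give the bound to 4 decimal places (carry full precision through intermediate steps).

Write 569 = (1 − δ)μ, so δ = 1 − 569/636.329 = 0.1058085…
Then the exponent is δ²μ/2 = (μ − 569)²/(2μ) = 3.561989.
Bound = exp(−3.561989) = 0.02838.

0.0284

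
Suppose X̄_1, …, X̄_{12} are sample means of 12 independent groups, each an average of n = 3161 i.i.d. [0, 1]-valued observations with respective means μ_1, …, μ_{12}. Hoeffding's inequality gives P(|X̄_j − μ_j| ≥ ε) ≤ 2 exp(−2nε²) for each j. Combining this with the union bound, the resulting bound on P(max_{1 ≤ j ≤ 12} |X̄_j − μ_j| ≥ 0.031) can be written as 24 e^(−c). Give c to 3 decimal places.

6.075

Union bound over the 12 events: P(max_{1 ≤ j ≤ 12} |X̄_j − μ_j| ≥ 0.031) ≤ 12·2·exp(−2nε²) = 24 exp(−2·3161·0.031²).
So c = 2·3161·0.031² = 6.0754.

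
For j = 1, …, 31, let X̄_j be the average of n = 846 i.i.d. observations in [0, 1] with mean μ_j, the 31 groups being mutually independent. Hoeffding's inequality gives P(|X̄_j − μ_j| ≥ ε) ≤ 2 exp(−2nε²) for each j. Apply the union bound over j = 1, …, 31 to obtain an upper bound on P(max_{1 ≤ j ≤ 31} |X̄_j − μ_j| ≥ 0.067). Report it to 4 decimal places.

Per-experiment Hoeffding bound: 2·exp(−2·846·0.067²) = 2·exp(−7.59539) = 0.0010055.
Union bound over 31 events: 31·0.0010055 = 0.03117.

0.0312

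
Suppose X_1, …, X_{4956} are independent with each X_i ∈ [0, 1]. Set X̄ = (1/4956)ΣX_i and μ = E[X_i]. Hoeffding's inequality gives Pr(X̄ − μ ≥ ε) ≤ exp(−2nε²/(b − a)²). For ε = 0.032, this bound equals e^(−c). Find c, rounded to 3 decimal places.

10.150

c = 2nε²/(b − a)² = 2·4956·0.032² / 1² = 10.1499.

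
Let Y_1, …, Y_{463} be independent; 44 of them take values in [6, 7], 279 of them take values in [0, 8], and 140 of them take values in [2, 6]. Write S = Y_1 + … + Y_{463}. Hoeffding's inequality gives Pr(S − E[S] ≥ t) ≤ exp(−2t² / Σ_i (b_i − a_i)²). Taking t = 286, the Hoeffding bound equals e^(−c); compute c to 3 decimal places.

Σ(b_i − a_i)² = 44·1² + 279·8² + 140·4² = 20140.
c = 2t² / 20140 = 2·286² / 20140 = 8.1227.

8.123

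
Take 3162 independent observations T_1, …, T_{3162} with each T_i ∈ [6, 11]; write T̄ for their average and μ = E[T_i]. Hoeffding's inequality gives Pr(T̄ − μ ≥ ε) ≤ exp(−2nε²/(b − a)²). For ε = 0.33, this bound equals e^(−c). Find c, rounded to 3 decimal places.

27.547

c = 2nε²/(b − a)² = 2·3162·0.33² / 5² = 27.5473.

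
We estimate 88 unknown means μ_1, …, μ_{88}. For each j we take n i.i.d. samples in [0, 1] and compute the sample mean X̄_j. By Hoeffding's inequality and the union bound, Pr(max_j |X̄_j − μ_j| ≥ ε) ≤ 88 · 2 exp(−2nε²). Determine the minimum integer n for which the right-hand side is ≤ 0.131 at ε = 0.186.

105

Need 2·88·exp(−2nε²) ≤ 0.131, i.e. exp(−2nε²) ≤ 0.131/176.
So 2nε² ≥ ln(176/0.131) = 7.203042.
Hence n ≥ 7.203042/(2·0.186²) = 104.102.
The smallest integer n is 105.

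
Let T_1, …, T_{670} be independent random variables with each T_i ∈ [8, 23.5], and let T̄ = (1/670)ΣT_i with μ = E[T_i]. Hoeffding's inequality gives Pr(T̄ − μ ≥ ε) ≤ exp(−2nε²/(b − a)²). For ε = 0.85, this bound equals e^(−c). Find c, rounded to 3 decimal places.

c = 2nε²/(b − a)² = 2·670·0.85² / 15.5² = 4.0298.

4.030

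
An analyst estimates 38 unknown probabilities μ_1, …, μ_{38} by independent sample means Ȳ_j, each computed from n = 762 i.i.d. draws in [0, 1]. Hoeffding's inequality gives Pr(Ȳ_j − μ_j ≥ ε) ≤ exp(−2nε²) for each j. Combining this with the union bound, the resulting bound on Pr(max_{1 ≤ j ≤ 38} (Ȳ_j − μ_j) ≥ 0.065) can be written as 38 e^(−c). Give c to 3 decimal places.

6.439

Union bound over the 38 events: Pr(max_{1 ≤ j ≤ 38} (Ȳ_j − μ_j) ≥ 0.065) ≤ 38·exp(−2nε²) = 38 exp(−2·762·0.065²).
So c = 2·762·0.065² = 6.4389.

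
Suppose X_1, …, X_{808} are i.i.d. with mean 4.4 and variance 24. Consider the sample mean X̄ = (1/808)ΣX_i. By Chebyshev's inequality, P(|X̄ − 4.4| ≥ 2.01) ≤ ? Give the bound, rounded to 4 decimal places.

Var(X̄) = Var(X_i)/n = 24/808 = 0.029703.
Chebyshev: P(|X̄ − 4.4| ≥ 2.01) ≤ Var(X̄)/(2.01)² = 24/(808·2.01²) = 0.0074.

0.0074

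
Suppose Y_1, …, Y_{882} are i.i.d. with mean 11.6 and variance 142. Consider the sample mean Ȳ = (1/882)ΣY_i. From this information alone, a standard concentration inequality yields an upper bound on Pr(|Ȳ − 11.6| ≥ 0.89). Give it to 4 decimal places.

With mean and variance of each term known, Chebyshev's inequality bounds the deviation of the sum (or sample mean).
Var(Ȳ) = Var(Y_i)/n = 142/882 = 0.161.
Chebyshev: Pr(|Ȳ − 11.6| ≥ 0.89) ≤ Var(Ȳ)/(0.89)² = 142/(882·0.89²) = 0.2033.

0.2033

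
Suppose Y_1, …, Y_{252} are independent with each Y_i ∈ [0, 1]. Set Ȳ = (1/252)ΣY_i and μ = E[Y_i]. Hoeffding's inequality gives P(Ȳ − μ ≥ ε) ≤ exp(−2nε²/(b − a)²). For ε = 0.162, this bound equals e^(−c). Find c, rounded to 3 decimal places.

13.227

c = 2nε²/(b − a)² = 2·252·0.162² / 1² = 13.2270.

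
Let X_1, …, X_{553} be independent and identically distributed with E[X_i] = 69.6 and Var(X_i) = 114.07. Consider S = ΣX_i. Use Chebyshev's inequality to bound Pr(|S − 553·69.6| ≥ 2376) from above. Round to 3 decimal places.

Var(S) = n·Var(X_i) = 553·114.07 = 63080.71.
Chebyshev: Pr(|S − 553·69.6| ≥ 2376) ≤ Var(S)/2376² = 63080.71/5645376 = 0.0112.

0.011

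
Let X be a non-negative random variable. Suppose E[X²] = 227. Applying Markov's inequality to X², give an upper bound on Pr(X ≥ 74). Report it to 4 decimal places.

0.0415

Since X ≥ 0, the event {X ≥ 74} is the same as {X² ≥ 5476}.
Markov's inequality applied to X² gives Pr(X² ≥ 5476) ≤ E[X²]/5476 = 227/5476 = 0.0415.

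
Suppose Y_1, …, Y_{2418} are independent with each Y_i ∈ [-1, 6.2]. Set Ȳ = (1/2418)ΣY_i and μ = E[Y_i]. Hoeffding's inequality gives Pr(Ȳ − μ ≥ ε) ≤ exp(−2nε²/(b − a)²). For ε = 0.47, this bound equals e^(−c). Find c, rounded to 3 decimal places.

c = 2nε²/(b − a)² = 2·2418·0.47² / 7.2² = 20.6071.

20.607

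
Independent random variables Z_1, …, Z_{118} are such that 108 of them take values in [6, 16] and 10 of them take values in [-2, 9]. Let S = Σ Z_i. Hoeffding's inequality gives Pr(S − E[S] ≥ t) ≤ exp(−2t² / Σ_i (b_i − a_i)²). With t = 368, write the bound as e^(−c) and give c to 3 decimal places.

22.552

Σ(b_i − a_i)² = 108·10² + 10·11² = 12010.
c = 2t² / 12010 = 2·368² / 12010 = 22.5519.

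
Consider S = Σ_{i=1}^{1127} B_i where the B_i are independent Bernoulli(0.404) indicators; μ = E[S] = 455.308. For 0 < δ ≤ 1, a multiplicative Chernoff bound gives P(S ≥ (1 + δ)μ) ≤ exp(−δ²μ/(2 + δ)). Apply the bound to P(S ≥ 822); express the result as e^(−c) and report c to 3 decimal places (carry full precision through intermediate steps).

105.271

Write 822 = (1 + δ)μ, so δ = 822/455.308 − 1 = 0.8053713…
Then the exponent is δ²μ/(2 + δ) = (822 − μ)² / (μ·(2 + δ)) = 105.270634.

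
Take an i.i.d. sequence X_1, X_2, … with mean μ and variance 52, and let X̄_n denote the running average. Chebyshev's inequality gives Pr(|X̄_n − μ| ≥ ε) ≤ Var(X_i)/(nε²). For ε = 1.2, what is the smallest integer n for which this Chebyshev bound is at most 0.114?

Require 52/(n·1.2²) ≤ 0.114, i.e. n ≥ 52/(0.114·1.2²) = 316.764.
The smallest integer n is 317.

317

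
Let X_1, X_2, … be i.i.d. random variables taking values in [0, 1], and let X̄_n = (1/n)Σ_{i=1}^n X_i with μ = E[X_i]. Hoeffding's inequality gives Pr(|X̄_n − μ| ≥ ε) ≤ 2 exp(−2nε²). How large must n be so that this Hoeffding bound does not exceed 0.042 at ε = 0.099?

198

Require 2·exp(−2nε²) ≤ 0.042, i.e. 2nε² ≥ ln(2/0.042) = 3.863233.
So n ≥ 3.863233 / (2·0.099²) = 197.084.
The smallest integer n is 198.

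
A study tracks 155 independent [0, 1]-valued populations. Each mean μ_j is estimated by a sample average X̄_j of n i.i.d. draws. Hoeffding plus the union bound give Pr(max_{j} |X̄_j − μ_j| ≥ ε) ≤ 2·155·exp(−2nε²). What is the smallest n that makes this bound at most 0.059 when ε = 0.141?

216

Need 2·155·exp(−2nε²) ≤ 0.059, i.e. exp(−2nε²) ≤ 0.059/310.
So 2nε² ≥ ln(310/0.059) = 8.566790.
Hence n ≥ 8.566790/(2·0.141²) = 215.452.
The smallest integer n is 216.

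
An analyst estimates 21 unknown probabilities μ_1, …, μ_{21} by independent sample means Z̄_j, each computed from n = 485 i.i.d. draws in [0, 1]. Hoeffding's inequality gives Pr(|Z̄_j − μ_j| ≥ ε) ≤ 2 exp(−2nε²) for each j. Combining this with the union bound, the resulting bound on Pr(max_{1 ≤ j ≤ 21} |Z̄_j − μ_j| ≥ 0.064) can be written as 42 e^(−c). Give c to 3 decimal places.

3.973

Union bound over the 21 events: Pr(max_{1 ≤ j ≤ 21} |Z̄_j − μ_j| ≥ 0.064) ≤ 21·2·exp(−2nε²) = 42 exp(−2·485·0.064²).
So c = 2·485·0.064² = 3.9731.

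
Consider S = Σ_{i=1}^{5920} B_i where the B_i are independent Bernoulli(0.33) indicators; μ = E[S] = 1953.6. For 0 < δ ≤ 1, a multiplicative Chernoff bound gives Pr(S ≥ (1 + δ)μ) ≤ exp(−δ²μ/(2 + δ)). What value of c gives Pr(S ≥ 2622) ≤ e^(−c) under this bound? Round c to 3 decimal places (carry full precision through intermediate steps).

Write 2622 = (1 + δ)μ, so δ = 2622/1953.6 − 1 = 0.3421376…
Then the exponent is δ²μ/(2 + δ) = (2622 − μ)² / (μ·(2 + δ)) = 97.639339.

97.639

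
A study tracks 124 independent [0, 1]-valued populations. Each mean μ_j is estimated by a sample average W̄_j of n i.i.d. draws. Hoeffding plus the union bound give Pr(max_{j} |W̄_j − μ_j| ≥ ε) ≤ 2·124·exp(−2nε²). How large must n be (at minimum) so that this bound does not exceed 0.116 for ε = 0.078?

631

Need 2·124·exp(−2nε²) ≤ 0.116, i.e. exp(−2nε²) ≤ 0.116/248.
So 2nε² ≥ ln(248/0.116) = 7.667594.
Hence n ≥ 7.667594/(2·0.078²) = 630.144.
The smallest integer n is 631.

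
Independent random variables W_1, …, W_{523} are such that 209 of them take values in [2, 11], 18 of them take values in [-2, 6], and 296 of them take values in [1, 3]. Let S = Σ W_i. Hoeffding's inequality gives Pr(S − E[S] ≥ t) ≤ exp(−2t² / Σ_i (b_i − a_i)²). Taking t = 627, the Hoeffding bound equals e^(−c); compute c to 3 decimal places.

Σ(b_i − a_i)² = 209·9² + 18·8² + 296·2² = 19265.
c = 2t² / 19265 = 2·627² / 19265 = 40.8128.

40.813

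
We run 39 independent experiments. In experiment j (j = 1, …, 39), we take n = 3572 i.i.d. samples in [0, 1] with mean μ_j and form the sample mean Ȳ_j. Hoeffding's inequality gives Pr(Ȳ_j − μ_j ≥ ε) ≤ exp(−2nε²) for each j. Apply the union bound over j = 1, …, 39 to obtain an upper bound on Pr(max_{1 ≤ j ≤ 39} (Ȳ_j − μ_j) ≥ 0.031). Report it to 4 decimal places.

0.0407

Per-experiment Hoeffding bound: exp(−2·3572·0.031²) = exp(−6.86538) = 0.0010433.
Union bound over 39 events: 39·0.0010433 = 0.04069.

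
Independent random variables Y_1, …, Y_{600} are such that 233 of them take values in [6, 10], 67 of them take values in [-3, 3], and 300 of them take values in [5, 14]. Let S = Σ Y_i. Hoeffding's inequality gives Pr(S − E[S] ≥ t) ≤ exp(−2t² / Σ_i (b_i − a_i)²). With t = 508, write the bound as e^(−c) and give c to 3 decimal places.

16.956

Σ(b_i − a_i)² = 233·4² + 67·6² + 300·9² = 30440.
c = 2t² / 30440 = 2·508² / 30440 = 16.9556.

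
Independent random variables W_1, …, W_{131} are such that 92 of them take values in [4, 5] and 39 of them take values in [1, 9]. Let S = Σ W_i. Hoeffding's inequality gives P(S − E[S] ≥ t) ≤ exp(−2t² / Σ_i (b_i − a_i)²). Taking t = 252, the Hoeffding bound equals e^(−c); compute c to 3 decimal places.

Σ(b_i − a_i)² = 92·1² + 39·8² = 2588.
c = 2t² / 2588 = 2·252² / 2588 = 49.0757.

49.076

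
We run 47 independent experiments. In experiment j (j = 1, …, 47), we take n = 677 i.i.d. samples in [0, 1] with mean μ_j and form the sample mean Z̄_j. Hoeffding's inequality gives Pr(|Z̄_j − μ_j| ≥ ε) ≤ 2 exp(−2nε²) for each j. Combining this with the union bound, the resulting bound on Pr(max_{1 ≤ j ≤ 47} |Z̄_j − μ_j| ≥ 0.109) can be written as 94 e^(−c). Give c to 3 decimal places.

16.087

Union bound over the 47 events: Pr(max_{1 ≤ j ≤ 47} |Z̄_j − μ_j| ≥ 0.109) ≤ 47·2·exp(−2nε²) = 94 exp(−2·677·0.109²).
So c = 2·677·0.109² = 16.0869.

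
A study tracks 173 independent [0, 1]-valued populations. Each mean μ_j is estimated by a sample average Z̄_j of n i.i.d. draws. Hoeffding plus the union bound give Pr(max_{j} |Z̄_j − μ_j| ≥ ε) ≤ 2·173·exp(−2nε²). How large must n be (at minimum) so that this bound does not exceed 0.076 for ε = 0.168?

150

Need 2·173·exp(−2nε²) ≤ 0.076, i.e. exp(−2nε²) ≤ 0.076/346.
So 2nε² ≥ ln(346/0.076) = 8.423461.
Hence n ≥ 8.423461/(2·0.168²) = 149.225.
The smallest integer n is 150.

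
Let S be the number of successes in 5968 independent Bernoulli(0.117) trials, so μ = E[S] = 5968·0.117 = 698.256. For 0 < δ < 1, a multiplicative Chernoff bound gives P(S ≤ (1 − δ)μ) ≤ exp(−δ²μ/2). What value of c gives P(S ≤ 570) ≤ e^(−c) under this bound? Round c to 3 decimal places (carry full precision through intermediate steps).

11.779

Write 570 = (1 − δ)μ, so δ = 1 − 570/698.256 = 0.1836805…
Then the exponent is δ²μ/2 = (μ − 570)²/(2μ) = 11.779062.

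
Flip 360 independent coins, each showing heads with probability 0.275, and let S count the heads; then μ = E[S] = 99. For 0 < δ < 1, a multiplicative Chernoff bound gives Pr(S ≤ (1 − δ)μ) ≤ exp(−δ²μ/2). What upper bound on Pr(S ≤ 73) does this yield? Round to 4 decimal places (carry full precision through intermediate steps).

0.0329

Write 73 = (1 − δ)μ, so δ = 1 − 73/99 = 0.2626263…
Then the exponent is δ²μ/2 = (μ − 73)²/(2μ) = 3.414141.
Bound = exp(−3.414141) = 0.03290.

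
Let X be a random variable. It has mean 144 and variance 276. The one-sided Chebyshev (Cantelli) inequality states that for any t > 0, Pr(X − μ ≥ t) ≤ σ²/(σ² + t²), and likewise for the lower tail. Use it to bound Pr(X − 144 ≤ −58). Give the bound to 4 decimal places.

0.0758

Here σ² = 276 and t = 58, so σ² + t² = 3640.
Cantelli's bound: 276/3640 = 0.0758.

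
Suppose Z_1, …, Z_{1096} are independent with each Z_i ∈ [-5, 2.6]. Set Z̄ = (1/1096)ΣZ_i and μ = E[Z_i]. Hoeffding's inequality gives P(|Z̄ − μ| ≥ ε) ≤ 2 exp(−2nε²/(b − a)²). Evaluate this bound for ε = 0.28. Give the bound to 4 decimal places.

Exponent: 2nε²/(b − a)² = 2·1096·0.28² / 7.6² = 2.97529.
Bound = 2·exp(−2.97529) = 0.10207.

0.1021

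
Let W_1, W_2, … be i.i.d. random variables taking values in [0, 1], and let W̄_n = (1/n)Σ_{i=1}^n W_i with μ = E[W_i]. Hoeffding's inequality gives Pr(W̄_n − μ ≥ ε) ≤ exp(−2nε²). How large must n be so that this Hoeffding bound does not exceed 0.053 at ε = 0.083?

214

Require exp(−2nε²) ≤ 0.053, i.e. 2nε² ≥ ln(1/0.053) = 2.937463.
So n ≥ 2.937463 / (2·0.083²) = 213.200.
The smallest integer n is 214.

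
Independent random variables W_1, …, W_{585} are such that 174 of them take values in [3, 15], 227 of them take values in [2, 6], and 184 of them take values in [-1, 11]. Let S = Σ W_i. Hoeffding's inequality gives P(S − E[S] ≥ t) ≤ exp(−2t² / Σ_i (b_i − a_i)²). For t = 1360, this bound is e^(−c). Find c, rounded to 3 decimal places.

67.034

Σ(b_i − a_i)² = 174·12² + 227·4² + 184·12² = 55184.
c = 2t² / 55184 = 2·1360² / 55184 = 67.0339.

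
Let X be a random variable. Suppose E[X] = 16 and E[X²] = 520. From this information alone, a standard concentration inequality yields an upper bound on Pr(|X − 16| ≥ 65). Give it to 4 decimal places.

0.0625

The first two moments determine the variance, so Chebyshev's inequality is the sharpest standard bound available.
Var(X) = E[X²] − (E[X])² = 520 − 256 = 264.
Chebyshev's inequality: Pr(|X − μ| ≥ t) ≤ Var(X)/t² = 264/4225 = 0.0625.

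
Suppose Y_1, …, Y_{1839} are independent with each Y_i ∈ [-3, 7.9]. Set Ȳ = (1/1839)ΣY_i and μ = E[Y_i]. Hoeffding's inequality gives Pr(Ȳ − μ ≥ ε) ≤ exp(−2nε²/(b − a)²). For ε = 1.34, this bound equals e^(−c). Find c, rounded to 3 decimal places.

c = 2nε²/(b − a)² = 2·1839·1.34² / 10.9² = 55.5864.

55.586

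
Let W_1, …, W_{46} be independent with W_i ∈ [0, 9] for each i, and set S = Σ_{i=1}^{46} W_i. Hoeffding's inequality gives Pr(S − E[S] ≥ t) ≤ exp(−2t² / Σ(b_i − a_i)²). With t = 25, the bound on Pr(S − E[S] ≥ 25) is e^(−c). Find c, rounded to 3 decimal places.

Σ(b_i − a_i)² = 46·(9)² = 3726.
c = 2t²/3726 = 2·25²/3726 = 0.3355.

0.335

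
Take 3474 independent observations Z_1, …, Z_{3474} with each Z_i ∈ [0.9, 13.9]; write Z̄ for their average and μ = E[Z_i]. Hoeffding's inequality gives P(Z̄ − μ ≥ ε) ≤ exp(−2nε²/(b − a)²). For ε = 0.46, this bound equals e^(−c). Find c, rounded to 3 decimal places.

c = 2nε²/(b − a)² = 2·3474·0.46² / 13² = 8.6994.

8.699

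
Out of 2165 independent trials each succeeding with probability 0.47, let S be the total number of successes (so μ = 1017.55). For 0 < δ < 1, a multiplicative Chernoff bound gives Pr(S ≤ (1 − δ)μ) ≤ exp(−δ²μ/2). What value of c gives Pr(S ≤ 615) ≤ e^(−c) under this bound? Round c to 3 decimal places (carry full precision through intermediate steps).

79.626

Write 615 = (1 − δ)μ, so δ = 1 − 615/1017.55 = 0.3956071…
Then the exponent is δ²μ/2 = (μ − 615)²/(2μ) = 79.625818.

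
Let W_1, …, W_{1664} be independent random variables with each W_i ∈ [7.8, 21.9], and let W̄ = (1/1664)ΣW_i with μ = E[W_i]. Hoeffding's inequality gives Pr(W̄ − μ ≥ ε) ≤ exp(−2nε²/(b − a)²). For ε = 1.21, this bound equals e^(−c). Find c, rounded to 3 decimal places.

c = 2nε²/(b − a)² = 2·1664·1.21² / 14.1² = 24.5084.

24.508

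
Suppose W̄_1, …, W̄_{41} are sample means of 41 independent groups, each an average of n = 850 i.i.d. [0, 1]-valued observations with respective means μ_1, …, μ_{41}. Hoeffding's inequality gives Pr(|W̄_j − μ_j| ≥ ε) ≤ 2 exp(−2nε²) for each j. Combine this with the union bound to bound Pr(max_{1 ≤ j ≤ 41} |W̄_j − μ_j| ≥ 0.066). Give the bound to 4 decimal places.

0.0499

Per-experiment Hoeffding bound: 2·exp(−2·850·0.066²) = 2·exp(−7.40520) = 0.0012162.
Union bound over 41 events: 41·0.0012162 = 0.04986.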